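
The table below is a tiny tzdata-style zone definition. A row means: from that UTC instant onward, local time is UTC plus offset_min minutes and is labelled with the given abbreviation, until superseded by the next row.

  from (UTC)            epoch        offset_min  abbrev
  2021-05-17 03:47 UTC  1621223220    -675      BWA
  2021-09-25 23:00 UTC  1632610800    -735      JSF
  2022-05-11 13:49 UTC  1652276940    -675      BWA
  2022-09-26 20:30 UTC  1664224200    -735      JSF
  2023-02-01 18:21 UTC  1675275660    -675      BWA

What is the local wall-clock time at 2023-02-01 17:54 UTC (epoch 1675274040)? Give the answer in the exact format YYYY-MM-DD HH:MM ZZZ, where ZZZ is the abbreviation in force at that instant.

2023-02-01 05:39 JSF

Query: 2023-02-01 17:54 UTC
Rule 4/5 (JSF, -12:15): 2022-09-26 20:30 UTC ≤ query < 2023-02-01 18:21 UTC
17·60 + 54 - 735 = 339 min
339 = 0·1440 + 339; 339 = 5·60 + 39 → 05:39, same day
→ 2023-02-01 05:39 JSF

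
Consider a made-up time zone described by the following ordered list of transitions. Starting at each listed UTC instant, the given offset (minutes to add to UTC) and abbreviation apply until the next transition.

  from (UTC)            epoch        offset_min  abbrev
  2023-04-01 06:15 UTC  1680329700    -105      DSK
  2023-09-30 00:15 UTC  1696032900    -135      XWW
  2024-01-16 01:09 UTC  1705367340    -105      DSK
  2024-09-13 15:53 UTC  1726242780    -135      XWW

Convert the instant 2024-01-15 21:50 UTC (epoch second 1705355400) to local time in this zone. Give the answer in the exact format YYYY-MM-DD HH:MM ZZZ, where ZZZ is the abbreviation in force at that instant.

Query: 2024-01-15 21:50 UTC
Rule 2/4 (XWW, -02:15): 2023-09-30 00:15 UTC ≤ query < 2024-01-16 01:09 UTC
21·60 + 50 - 135 = 1175 min
1175 = 0·1440 + 1175; 1175 = 19·60 + 35 → 19:35, same day
→ 2024-01-15 19:35 XWW

2024-01-15 19:35 XWW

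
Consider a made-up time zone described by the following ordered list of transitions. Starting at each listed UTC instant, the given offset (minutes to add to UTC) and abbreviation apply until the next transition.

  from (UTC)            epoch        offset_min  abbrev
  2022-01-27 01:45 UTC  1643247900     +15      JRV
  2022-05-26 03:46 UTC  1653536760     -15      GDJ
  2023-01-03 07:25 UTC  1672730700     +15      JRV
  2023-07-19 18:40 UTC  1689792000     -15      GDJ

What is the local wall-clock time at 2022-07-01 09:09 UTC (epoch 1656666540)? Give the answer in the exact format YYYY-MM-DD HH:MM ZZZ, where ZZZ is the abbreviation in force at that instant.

2022-07-01 08:54 GDJ

Query: 2022-07-01 09:09 UTC
Rule 2/4 (GDJ, -00:15): 2022-05-26 03:46 UTC ≤ query < 2023-01-03 07:25 UTC
9·60 + 9 - 15 = 534 min
534 = 0·1440 + 534; 534 = 8·60 + 54 → 08:54, same day
→ 2022-07-01 08:54 GDJ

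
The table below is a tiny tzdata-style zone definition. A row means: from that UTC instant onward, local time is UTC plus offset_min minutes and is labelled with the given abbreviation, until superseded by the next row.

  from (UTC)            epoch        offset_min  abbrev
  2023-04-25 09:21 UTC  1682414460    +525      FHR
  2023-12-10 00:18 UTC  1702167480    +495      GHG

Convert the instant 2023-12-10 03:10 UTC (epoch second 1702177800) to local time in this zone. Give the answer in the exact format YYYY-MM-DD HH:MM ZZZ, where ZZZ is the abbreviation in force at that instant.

2023-12-10 11:25 GHG

Query: 2023-12-10 03:10 UTC
Rule 2/2 (GHG, +08:15): 2023-12-10 00:18 UTC ≤ query < +∞
3·60 + 10 + 495 = 685 min
685 = 0·1440 + 685; 685 = 11·60 + 25 → 11:25, same day
→ 2023-12-10 11:25 GHG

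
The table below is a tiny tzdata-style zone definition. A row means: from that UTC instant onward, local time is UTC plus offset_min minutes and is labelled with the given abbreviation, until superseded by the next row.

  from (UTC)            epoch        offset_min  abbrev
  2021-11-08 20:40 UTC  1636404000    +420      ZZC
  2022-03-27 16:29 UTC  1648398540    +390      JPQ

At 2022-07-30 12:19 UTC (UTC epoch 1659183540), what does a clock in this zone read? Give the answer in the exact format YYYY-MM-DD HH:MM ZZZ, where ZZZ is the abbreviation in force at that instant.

Query: 2022-07-30 12:19 UTC
Rule 2/2 (JPQ, +06:30): 2022-03-27 16:29 UTC ≤ query < +∞
12·60 + 19 + 390 = 1129 min
1129 = 0·1440 + 1129; 1129 = 18·60 + 49 → 18:49, same day
→ 2022-07-30 18:49 JPQ

2022-07-30 18:49 JPQ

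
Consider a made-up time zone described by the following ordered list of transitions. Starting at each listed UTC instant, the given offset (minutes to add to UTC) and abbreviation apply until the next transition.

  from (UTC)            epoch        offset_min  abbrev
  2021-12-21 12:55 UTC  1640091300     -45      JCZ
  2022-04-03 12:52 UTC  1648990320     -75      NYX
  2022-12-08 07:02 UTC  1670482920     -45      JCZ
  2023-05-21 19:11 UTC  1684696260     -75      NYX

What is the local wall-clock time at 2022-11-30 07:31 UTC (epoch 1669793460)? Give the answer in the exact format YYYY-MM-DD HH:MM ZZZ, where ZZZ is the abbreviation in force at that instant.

Query: 2022-11-30 07:31 UTC
Rule 2/4 (NYX, -01:15): 2022-04-03 12:52 UTC ≤ query < 2022-12-08 07:02 UTC
7·60 + 31 - 75 = 376 min
376 = 0·1440 + 376; 376 = 6·60 + 16 → 06:16, same day
→ 2022-11-30 06:16 NYX

2022-11-30 06:16 NYX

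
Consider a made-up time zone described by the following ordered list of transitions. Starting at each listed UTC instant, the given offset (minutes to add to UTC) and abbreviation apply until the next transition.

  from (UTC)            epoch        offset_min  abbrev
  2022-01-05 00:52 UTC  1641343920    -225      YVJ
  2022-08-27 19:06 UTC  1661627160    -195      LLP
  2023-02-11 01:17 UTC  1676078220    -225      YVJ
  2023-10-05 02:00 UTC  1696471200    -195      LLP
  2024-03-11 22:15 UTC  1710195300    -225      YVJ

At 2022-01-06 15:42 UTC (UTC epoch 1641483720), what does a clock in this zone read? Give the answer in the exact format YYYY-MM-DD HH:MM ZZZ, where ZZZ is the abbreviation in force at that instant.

2022-01-06 11:57 YVJ

Query: 2022-01-06 15:42 UTC
Rule 1/5 (YVJ, -03:45): 2022-01-05 00:52 UTC ≤ query < 2022-08-27 19:06 UTC
15·60 + 42 - 225 = 717 min
717 = 0·1440 + 717; 717 = 11·60 + 57 → 11:57, same day
→ 2022-01-06 11:57 YVJ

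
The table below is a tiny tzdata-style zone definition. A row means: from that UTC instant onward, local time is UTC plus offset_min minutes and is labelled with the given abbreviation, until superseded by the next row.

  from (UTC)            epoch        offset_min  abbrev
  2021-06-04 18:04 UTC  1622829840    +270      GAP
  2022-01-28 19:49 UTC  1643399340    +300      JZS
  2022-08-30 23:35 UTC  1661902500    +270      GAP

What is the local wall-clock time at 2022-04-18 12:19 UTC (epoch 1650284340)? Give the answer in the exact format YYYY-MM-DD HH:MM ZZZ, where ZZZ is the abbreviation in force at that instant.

Query: 2022-04-18 12:19 UTC
Rule 2/3 (JZS, +05:00): 2022-01-28 19:49 UTC ≤ query < 2022-08-30 23:35 UTC
12·60 + 19 + 300 = 1039 min
1039 = 0·1440 + 1039; 1039 = 17·60 + 19 → 17:19, same day
→ 2022-04-18 17:19 JZS

2022-04-18 17:19 JZS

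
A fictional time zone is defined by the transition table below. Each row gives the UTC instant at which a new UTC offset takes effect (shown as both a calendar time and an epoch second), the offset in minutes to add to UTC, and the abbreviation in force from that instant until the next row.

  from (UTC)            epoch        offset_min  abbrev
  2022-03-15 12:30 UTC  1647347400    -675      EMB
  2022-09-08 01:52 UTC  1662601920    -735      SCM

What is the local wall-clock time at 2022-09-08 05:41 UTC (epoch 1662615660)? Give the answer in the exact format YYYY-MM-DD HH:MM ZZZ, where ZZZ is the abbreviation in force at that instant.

2022-09-07 17:26 SCM

Query: 2022-09-08 05:41 UTC
Rule 2/2 (SCM, -12:15): 2022-09-08 01:52 UTC ≤ query < +∞
5·60 + 41 - 735 = -394 min
-394 = -1·1440 + 1046; 1046 = 17·60 + 26 → 17:26, 2022-09-08 - 1 day = 2022-09-07
→ 2022-09-07 17:26 SCM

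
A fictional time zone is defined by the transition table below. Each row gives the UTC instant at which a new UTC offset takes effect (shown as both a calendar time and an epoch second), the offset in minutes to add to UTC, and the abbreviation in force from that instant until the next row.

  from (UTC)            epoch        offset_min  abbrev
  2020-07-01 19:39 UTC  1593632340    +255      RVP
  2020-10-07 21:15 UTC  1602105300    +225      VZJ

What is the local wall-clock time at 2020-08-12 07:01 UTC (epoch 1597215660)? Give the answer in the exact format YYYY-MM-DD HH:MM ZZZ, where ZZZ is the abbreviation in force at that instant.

Query: 2020-08-12 07:01 UTC
Rule 1/2 (RVP, +04:15): 2020-07-01 19:39 UTC ≤ query < 2020-10-07 21:15 UTC
7·60 + 1 + 255 = 676 min
676 = 0·1440 + 676; 676 = 11·60 + 16 → 11:16, same day
→ 2020-08-12 11:16 RVP

2020-08-12 11:16 RVP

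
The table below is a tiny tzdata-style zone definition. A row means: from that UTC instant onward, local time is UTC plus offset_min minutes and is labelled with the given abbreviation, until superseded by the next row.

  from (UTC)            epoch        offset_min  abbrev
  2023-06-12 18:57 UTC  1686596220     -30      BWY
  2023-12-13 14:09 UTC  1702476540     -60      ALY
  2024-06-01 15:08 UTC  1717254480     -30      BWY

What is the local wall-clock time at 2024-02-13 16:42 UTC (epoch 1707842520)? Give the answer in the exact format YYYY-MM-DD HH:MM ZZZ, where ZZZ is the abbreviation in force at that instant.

Query: 2024-02-13 16:42 UTC
Rule 2/3 (ALY, -01:00): 2023-12-13 14:09 UTC ≤ query < 2024-06-01 15:08 UTC
16·60 + 42 - 60 = 942 min
942 = 0·1440 + 942; 942 = 15·60 + 42 → 15:42, same day
→ 2024-02-13 15:42 ALY

2024-02-13 15:42 ALY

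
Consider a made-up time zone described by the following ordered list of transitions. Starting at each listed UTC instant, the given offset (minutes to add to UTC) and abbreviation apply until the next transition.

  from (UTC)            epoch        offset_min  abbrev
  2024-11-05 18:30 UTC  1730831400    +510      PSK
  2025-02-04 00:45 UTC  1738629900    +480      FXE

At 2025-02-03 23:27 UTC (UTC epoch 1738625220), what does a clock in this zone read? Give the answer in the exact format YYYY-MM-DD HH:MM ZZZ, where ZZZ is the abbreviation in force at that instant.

2025-02-04 07:57 PSK

Query: 2025-02-03 23:27 UTC
Rule 1/2 (PSK, +08:30): 2024-11-05 18:30 UTC ≤ query < 2025-02-04 00:45 UTC
23·60 + 27 + 510 = 1917 min
1917 = 1·1440 + 477; 477 = 7·60 + 57 → 07:57, 2025-02-03 + 1 day = 2025-02-04
→ 2025-02-04 07:57 PSK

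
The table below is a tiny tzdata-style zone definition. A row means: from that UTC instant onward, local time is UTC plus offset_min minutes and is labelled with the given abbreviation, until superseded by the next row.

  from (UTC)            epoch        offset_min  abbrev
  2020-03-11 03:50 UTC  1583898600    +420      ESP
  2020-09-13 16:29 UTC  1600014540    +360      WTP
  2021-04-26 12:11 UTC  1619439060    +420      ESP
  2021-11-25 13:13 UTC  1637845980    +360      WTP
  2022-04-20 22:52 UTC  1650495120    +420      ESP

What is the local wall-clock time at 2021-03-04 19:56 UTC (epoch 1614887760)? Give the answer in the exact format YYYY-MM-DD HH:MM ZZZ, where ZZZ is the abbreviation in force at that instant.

Query: 2021-03-04 19:56 UTC
Rule 2/5 (WTP, +06:00): 2020-09-13 16:29 UTC ≤ query < 2021-04-26 12:11 UTC
19·60 + 56 + 360 = 1556 min
1556 = 1·1440 + 116; 116 = 1·60 + 56 → 01:56, 2021-03-04 + 1 day = 2021-03-05
→ 2021-03-05 01:56 WTP

2021-03-05 01:56 WTP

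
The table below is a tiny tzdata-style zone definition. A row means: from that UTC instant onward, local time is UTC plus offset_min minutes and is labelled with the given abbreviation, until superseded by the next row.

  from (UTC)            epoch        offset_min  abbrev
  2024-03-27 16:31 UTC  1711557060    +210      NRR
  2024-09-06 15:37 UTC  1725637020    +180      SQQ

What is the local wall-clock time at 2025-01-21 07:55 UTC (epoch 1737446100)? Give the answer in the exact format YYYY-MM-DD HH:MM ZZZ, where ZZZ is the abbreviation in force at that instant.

2025-01-21 10:55 SQQ

Query: 2025-01-21 07:55 UTC
Rule 2/2 (SQQ, +03:00): 2024-09-06 15:37 UTC ≤ query < +∞
7·60 + 55 + 180 = 655 min
655 = 0·1440 + 655; 655 = 10·60 + 55 → 10:55, same day
→ 2025-01-21 10:55 SQQ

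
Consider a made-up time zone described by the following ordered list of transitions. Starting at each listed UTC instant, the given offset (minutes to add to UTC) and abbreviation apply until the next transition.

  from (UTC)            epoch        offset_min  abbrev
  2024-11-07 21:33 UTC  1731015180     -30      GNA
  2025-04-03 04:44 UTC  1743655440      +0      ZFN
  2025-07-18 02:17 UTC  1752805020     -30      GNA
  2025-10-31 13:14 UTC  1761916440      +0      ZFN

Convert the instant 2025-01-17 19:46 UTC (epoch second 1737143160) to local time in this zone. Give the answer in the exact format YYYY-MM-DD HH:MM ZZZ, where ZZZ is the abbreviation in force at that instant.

Query: 2025-01-17 19:46 UTC
Rule 1/4 (GNA, -00:30): 2024-11-07 21:33 UTC ≤ query < 2025-04-03 04:44 UTC
19·60 + 46 - 30 = 1156 min
1156 = 0·1440 + 1156; 1156 = 19·60 + 16 → 19:16, same day
→ 2025-01-17 19:16 GNA

2025-01-17 19:16 GNA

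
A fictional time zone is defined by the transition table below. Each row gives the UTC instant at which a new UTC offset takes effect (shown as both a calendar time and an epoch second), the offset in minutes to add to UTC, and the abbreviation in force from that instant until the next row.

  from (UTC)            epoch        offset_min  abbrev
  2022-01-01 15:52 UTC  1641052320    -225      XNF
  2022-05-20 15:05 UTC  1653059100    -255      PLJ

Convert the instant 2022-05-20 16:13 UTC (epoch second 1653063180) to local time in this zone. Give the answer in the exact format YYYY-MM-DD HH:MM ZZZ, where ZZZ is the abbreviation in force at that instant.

Query: 2022-05-20 16:13 UTC
Rule 2/2 (PLJ, -04:15): 2022-05-20 15:05 UTC ≤ query < +∞
16·60 + 13 - 255 = 718 min
718 = 0·1440 + 718; 718 = 11·60 + 58 → 11:58, same day
→ 2022-05-20 11:58 PLJ

2022-05-20 11:58 PLJ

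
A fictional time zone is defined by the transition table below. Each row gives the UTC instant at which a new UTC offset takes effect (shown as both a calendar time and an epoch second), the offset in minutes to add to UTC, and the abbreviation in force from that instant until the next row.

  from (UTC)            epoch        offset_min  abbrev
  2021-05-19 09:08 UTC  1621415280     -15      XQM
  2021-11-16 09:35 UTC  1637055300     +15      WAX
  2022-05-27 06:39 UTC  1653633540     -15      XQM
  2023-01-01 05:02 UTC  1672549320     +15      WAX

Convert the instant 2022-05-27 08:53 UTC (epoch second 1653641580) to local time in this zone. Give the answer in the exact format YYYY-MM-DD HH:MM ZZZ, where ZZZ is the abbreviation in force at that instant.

2022-05-27 08:38 XQM

Query: 2022-05-27 08:53 UTC
Rule 3/4 (XQM, -00:15): 2022-05-27 06:39 UTC ≤ query < 2023-01-01 05:02 UTC
8·60 + 53 - 15 = 518 min
518 = 0·1440 + 518; 518 = 8·60 + 38 → 08:38, same day
→ 2022-05-27 08:38 XQM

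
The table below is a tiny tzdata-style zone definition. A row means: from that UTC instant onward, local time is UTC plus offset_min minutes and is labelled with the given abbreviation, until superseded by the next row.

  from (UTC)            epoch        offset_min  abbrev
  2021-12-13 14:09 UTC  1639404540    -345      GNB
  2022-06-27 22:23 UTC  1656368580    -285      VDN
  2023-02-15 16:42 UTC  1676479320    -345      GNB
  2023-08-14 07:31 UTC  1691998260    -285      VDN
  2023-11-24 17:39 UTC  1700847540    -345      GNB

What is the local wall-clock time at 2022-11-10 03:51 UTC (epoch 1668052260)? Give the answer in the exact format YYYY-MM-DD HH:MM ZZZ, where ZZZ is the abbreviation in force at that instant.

Query: 2022-11-10 03:51 UTC
Rule 2/5 (VDN, -04:45): 2022-06-27 22:23 UTC ≤ query < 2023-02-15 16:42 UTC
3·60 + 51 - 285 = -54 min
-54 = -1·1440 + 1386; 1386 = 23·60 + 6 → 23:06, 2022-11-10 - 1 day = 2022-11-09
→ 2022-11-09 23:06 VDN

2022-11-09 23:06 VDN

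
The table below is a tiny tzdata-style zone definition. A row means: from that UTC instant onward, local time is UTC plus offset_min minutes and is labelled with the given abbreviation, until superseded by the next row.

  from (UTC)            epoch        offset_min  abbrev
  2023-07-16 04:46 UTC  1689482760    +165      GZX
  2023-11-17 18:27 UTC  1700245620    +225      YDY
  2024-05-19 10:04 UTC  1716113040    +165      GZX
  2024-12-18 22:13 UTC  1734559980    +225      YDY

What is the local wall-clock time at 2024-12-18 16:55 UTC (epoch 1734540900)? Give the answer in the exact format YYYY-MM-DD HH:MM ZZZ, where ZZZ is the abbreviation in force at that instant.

2024-12-18 19:40 GZX

Query: 2024-12-18 16:55 UTC
Rule 3/4 (GZX, +02:45): 2024-05-19 10:04 UTC ≤ query < 2024-12-18 22:13 UTC
16·60 + 55 + 165 = 1180 min
1180 = 0·1440 + 1180; 1180 = 19·60 + 40 → 19:40, same day
→ 2024-12-18 19:40 GZX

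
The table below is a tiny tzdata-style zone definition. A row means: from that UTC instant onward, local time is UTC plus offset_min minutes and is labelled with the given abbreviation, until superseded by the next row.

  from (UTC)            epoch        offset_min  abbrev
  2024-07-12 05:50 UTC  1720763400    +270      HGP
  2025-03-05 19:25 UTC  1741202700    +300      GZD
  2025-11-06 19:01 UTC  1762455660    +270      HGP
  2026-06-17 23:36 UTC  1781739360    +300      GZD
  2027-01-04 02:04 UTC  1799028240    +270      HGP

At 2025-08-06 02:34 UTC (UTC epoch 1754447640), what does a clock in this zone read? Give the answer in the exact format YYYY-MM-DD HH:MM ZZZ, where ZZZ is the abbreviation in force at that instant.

Query: 2025-08-06 02:34 UTC
Rule 2/5 (GZD, +05:00): 2025-03-05 19:25 UTC ≤ query < 2025-11-06 19:01 UTC
2·60 + 34 + 300 = 454 min
454 = 0·1440 + 454; 454 = 7·60 + 34 → 07:34, same day
→ 2025-08-06 07:34 GZD

2025-08-06 07:34 GZD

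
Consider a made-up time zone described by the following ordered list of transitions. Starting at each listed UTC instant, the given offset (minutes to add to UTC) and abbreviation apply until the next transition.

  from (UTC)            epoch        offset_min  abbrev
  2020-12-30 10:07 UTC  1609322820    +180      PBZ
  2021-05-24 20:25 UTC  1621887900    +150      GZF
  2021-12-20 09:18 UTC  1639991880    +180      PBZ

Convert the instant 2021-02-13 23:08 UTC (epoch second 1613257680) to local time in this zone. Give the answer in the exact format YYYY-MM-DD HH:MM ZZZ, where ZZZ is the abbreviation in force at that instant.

2021-02-14 02:08 PBZ

Query: 2021-02-13 23:08 UTC
Rule 1/3 (PBZ, +03:00): 2020-12-30 10:07 UTC ≤ query < 2021-05-24 20:25 UTC
23·60 + 8 + 180 = 1568 min
1568 = 1·1440 + 128; 128 = 2·60 + 8 → 02:08, 2021-02-13 + 1 day = 2021-02-14
→ 2021-02-14 02:08 PBZ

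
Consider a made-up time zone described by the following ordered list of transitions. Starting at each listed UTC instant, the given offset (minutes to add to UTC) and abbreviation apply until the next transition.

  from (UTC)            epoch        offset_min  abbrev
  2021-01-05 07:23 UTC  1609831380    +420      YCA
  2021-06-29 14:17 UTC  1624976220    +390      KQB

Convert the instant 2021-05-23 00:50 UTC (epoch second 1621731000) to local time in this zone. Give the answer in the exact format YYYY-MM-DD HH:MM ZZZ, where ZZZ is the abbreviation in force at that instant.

2021-05-23 07:50 YCA

Query: 2021-05-23 00:50 UTC
Rule 1/2 (YCA, +07:00): 2021-01-05 07:23 UTC ≤ query < 2021-06-29 14:17 UTC
0·60 + 50 + 420 = 470 min
470 = 0·1440 + 470; 470 = 7·60 + 50 → 07:50, same day
→ 2021-05-23 07:50 YCA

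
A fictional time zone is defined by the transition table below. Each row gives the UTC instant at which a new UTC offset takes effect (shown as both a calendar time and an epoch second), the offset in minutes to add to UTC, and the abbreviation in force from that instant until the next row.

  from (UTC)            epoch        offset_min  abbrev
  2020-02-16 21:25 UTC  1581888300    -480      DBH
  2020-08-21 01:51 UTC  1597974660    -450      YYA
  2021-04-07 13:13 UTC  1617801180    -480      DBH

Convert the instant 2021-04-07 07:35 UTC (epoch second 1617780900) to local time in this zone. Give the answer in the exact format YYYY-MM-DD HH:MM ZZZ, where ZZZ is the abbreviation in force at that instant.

Query: 2021-04-07 07:35 UTC
Rule 2/3 (YYA, -07:30): 2020-08-21 01:51 UTC ≤ query < 2021-04-07 13:13 UTC
7·60 + 35 - 450 = 5 min
5 = 0·1440 + 5; 5 = 0·60 + 5 → 00:05, same day
→ 2021-04-07 00:05 YYA

2021-04-07 00:05 YYA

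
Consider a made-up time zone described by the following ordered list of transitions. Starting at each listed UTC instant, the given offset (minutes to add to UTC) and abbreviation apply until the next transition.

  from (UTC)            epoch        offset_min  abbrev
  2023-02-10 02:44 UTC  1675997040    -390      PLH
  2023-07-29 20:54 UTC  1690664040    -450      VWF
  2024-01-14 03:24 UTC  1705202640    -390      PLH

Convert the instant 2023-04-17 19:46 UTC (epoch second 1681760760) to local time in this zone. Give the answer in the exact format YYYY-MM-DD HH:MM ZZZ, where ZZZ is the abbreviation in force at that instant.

2023-04-17 13:16 PLH

Query: 2023-04-17 19:46 UTC
Rule 1/3 (PLH, -06:30): 2023-02-10 02:44 UTC ≤ query < 2023-07-29 20:54 UTC
19·60 + 46 - 390 = 796 min
796 = 0·1440 + 796; 796 = 13·60 + 16 → 13:16, same day
→ 2023-04-17 13:16 PLH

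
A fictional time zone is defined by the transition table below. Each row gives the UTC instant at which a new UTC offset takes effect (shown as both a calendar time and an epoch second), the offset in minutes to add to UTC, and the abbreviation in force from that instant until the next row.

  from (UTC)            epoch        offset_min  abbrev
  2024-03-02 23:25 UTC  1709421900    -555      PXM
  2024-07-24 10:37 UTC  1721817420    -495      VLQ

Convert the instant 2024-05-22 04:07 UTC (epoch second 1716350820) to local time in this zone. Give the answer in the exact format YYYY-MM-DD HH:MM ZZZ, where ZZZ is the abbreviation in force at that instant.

2024-05-21 18:52 PXM

Query: 2024-05-22 04:07 UTC
Rule 1/2 (PXM, -09:15): 2024-03-02 23:25 UTC ≤ query < 2024-07-24 10:37 UTC
4·60 + 7 - 555 = -308 min
-308 = -1·1440 + 1132; 1132 = 18·60 + 52 → 18:52, 2024-05-22 - 1 day = 2024-05-21
→ 2024-05-21 18:52 PXM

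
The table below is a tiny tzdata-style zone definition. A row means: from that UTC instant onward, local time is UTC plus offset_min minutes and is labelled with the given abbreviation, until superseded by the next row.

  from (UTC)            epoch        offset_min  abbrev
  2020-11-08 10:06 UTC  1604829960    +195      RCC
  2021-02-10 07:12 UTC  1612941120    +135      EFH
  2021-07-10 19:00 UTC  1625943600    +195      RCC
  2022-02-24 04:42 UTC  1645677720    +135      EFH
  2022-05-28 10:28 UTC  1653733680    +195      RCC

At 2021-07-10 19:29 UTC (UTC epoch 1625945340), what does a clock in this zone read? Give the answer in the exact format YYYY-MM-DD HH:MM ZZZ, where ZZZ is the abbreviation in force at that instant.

2021-07-10 22:44 RCC

Query: 2021-07-10 19:29 UTC
Rule 3/5 (RCC, +03:15): 2021-07-10 19:00 UTC ≤ query < 2022-02-24 04:42 UTC
19·60 + 29 + 195 = 1364 min
1364 = 0·1440 + 1364; 1364 = 22·60 + 44 → 22:44, same day
→ 2021-07-10 22:44 RCC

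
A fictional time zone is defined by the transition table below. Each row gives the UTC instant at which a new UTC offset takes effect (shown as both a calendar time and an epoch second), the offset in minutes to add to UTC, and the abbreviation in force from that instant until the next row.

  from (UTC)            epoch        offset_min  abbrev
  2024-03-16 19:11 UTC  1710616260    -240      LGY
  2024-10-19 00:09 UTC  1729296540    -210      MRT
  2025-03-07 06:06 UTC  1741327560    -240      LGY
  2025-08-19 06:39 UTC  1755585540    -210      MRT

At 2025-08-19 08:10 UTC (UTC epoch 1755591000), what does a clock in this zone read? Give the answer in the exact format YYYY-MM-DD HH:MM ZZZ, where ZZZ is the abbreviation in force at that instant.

2025-08-19 04:40 MRT

Query: 2025-08-19 08:10 UTC
Rule 4/4 (MRT, -03:30): 2025-08-19 06:39 UTC ≤ query < +∞
8·60 + 10 - 210 = 280 min
280 = 0·1440 + 280; 280 = 4·60 + 40 → 04:40, same day
→ 2025-08-19 04:40 MRT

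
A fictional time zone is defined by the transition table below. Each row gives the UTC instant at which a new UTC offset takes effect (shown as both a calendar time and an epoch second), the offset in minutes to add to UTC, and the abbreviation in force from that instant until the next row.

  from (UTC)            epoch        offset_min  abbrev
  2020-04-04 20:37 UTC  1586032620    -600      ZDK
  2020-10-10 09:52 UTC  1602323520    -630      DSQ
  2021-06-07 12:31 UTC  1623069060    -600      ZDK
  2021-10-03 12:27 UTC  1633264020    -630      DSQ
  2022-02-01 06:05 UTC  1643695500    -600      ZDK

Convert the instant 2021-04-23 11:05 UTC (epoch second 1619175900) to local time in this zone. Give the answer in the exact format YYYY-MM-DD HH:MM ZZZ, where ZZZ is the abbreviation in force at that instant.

Query: 2021-04-23 11:05 UTC
Rule 2/5 (DSQ, -10:30): 2020-10-10 09:52 UTC ≤ query < 2021-06-07 12:31 UTC
11·60 + 5 - 630 = 35 min
35 = 0·1440 + 35; 35 = 0·60 + 35 → 00:35, same day
→ 2021-04-23 00:35 DSQ

2021-04-23 00:35 DSQ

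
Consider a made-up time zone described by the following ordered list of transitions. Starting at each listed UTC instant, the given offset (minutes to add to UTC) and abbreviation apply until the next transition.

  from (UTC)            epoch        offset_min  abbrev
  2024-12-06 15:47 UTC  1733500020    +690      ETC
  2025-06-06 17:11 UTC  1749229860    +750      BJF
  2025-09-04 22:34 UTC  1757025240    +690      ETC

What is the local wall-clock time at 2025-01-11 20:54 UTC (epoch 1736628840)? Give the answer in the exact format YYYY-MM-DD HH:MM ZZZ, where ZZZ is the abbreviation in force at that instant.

2025-01-12 08:24 ETC

Query: 2025-01-11 20:54 UTC
Rule 1/3 (ETC, +11:30): 2024-12-06 15:47 UTC ≤ query < 2025-06-06 17:11 UTC
20·60 + 54 + 690 = 1944 min
1944 = 1·1440 + 504; 504 = 8·60 + 24 → 08:24, 2025-01-11 + 1 day = 2025-01-12
→ 2025-01-12 08:24 ETC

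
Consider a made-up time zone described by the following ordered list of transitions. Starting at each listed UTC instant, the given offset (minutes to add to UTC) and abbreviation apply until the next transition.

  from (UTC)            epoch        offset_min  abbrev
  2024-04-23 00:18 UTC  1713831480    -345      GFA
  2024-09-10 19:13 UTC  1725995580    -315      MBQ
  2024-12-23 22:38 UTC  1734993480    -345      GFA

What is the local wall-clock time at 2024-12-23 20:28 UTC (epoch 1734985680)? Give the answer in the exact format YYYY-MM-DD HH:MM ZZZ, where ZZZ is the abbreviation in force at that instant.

2024-12-23 15:13 MBQ

Query: 2024-12-23 20:28 UTC
Rule 2/3 (MBQ, -05:15): 2024-09-10 19:13 UTC ≤ query < 2024-12-23 22:38 UTC
20·60 + 28 - 315 = 913 min
913 = 0·1440 + 913; 913 = 15·60 + 13 → 15:13, same day
→ 2024-12-23 15:13 MBQ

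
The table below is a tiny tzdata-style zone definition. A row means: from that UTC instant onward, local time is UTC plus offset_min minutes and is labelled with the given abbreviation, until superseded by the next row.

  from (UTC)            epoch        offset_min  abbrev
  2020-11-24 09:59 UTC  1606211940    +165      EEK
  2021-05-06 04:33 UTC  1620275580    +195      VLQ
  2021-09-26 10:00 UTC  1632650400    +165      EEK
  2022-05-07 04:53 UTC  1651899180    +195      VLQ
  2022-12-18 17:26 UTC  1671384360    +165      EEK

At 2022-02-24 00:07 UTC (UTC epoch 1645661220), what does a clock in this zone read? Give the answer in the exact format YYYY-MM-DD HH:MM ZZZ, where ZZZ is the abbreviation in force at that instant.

2022-02-24 02:52 EEK

Query: 2022-02-24 00:07 UTC
Rule 3/5 (EEK, +02:45): 2021-09-26 10:00 UTC ≤ query < 2022-05-07 04:53 UTC
0·60 + 7 + 165 = 172 min
172 = 0·1440 + 172; 172 = 2·60 + 52 → 02:52, same day
→ 2022-02-24 02:52 EEK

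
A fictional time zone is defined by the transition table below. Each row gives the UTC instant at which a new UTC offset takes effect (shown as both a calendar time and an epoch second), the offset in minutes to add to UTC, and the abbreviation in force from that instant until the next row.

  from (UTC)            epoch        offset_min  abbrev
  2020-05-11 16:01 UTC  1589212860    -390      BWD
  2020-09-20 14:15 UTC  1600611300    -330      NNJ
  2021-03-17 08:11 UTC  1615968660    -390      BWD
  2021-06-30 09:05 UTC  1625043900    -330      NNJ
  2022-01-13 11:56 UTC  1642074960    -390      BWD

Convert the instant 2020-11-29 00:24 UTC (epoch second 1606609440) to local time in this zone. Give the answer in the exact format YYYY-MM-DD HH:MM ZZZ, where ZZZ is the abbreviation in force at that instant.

2020-11-28 18:54 NNJ

Query: 2020-11-29 00:24 UTC
Rule 2/5 (NNJ, -05:30): 2020-09-20 14:15 UTC ≤ query < 2021-03-17 08:11 UTC
0·60 + 24 - 330 = -306 min
-306 = -1·1440 + 1134; 1134 = 18·60 + 54 → 18:54, 2020-11-29 - 1 day = 2020-11-28
→ 2020-11-28 18:54 NNJ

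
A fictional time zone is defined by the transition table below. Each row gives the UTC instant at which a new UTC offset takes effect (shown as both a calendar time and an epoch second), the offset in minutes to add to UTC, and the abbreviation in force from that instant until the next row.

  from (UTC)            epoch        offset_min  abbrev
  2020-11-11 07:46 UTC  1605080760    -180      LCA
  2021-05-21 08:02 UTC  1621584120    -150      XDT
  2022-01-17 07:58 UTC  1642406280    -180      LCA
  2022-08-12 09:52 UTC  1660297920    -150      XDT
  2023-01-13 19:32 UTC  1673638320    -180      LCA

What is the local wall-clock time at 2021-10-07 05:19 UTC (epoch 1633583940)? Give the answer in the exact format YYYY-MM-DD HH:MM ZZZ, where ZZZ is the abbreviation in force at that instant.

2021-10-07 02:49 XDT

Query: 2021-10-07 05:19 UTC
Rule 2/5 (XDT, -02:30): 2021-05-21 08:02 UTC ≤ query < 2022-01-17 07:58 UTC
5·60 + 19 - 150 = 169 min
169 = 0·1440 + 169; 169 = 2·60 + 49 → 02:49, same day
→ 2021-10-07 02:49 XDT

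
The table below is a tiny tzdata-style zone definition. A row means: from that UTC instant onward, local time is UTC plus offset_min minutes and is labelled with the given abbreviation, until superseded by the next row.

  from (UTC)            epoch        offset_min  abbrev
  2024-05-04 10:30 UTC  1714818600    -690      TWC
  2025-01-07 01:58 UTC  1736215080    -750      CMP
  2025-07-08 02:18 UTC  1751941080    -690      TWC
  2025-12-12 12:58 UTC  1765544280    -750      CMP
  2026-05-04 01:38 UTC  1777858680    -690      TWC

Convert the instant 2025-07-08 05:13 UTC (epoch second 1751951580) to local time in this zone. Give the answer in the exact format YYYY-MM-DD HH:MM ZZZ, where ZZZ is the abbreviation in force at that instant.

2025-07-07 17:43 TWC

Query: 2025-07-08 05:13 UTC
Rule 3/5 (TWC, -11:30): 2025-07-08 02:18 UTC ≤ query < 2025-12-12 12:58 UTC
5·60 + 13 - 690 = -377 min
-377 = -1·1440 + 1063; 1063 = 17·60 + 43 → 17:43, 2025-07-08 - 1 day = 2025-07-07
→ 2025-07-07 17:43 TWC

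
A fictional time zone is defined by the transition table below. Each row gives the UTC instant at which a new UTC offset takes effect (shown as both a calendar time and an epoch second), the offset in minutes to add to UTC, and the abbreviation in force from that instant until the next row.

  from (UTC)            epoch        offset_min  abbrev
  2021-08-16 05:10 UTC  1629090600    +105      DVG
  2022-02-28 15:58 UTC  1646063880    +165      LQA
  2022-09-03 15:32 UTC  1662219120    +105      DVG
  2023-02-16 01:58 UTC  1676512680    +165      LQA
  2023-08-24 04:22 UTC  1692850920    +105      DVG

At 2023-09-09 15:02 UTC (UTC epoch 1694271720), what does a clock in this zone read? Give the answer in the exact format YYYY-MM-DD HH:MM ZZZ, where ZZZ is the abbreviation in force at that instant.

2023-09-09 16:47 DVG

Query: 2023-09-09 15:02 UTC
Rule 5/5 (DVG, +01:45): 2023-08-24 04:22 UTC ≤ query < +∞
15·60 + 2 + 105 = 1007 min
1007 = 0·1440 + 1007; 1007 = 16·60 + 47 → 16:47, same day
→ 2023-09-09 16:47 DVG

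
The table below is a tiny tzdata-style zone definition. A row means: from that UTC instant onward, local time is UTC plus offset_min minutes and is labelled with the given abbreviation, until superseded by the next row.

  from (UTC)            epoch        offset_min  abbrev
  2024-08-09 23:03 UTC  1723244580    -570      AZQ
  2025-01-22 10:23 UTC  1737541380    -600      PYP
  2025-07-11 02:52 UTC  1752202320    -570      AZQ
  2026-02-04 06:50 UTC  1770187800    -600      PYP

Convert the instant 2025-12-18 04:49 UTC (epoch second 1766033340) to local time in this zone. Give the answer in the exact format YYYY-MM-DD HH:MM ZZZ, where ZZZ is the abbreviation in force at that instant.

Query: 2025-12-18 04:49 UTC
Rule 3/4 (AZQ, -09:30): 2025-07-11 02:52 UTC ≤ query < 2026-02-04 06:50 UTC
4·60 + 49 - 570 = -281 min
-281 = -1·1440 + 1159; 1159 = 19·60 + 19 → 19:19, 2025-12-18 - 1 day = 2025-12-17
→ 2025-12-17 19:19 AZQ

2025-12-17 19:19 AZQ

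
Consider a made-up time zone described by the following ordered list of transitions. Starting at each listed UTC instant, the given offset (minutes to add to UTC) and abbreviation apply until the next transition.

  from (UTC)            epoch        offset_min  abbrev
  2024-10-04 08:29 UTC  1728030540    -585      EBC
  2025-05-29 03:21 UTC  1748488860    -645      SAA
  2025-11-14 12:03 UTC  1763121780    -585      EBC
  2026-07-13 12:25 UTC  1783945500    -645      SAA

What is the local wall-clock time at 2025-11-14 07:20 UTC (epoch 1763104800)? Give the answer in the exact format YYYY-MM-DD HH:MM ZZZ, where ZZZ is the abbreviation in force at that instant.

2025-11-13 20:35 SAA

Query: 2025-11-14 07:20 UTC
Rule 2/4 (SAA, -10:45): 2025-05-29 03:21 UTC ≤ query < 2025-11-14 12:03 UTC
7·60 + 20 - 645 = -205 min
-205 = -1·1440 + 1235; 1235 = 20·60 + 35 → 20:35, 2025-11-14 - 1 day = 2025-11-13
→ 2025-11-13 20:35 SAA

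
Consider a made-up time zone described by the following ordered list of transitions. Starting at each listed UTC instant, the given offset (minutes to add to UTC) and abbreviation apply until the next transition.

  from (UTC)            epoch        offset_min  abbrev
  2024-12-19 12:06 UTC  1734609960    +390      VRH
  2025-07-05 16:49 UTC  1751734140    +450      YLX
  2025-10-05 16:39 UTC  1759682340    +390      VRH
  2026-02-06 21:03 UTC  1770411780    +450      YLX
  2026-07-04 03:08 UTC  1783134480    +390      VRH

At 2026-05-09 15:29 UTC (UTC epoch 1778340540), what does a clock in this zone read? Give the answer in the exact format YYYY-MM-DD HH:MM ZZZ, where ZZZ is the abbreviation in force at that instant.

Query: 2026-05-09 15:29 UTC
Rule 4/5 (YLX, +07:30): 2026-02-06 21:03 UTC ≤ query < 2026-07-04 03:08 UTC
15·60 + 29 + 450 = 1379 min
1379 = 0·1440 + 1379; 1379 = 22·60 + 59 → 22:59, same day
→ 2026-05-09 22:59 YLX

2026-05-09 22:59 YLX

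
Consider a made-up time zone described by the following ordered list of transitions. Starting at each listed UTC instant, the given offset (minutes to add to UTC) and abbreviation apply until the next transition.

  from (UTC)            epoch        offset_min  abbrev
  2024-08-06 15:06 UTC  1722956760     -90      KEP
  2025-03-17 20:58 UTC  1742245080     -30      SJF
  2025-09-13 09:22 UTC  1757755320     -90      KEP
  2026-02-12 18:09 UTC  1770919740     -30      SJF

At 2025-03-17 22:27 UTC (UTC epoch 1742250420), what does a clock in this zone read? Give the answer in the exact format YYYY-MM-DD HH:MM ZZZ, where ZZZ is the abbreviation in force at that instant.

2025-03-17 21:57 SJF

Query: 2025-03-17 22:27 UTC
Rule 2/4 (SJF, -00:30): 2025-03-17 20:58 UTC ≤ query < 2025-09-13 09:22 UTC
22·60 + 27 - 30 = 1317 min
1317 = 0·1440 + 1317; 1317 = 21·60 + 57 → 21:57, same day
→ 2025-03-17 21:57 SJF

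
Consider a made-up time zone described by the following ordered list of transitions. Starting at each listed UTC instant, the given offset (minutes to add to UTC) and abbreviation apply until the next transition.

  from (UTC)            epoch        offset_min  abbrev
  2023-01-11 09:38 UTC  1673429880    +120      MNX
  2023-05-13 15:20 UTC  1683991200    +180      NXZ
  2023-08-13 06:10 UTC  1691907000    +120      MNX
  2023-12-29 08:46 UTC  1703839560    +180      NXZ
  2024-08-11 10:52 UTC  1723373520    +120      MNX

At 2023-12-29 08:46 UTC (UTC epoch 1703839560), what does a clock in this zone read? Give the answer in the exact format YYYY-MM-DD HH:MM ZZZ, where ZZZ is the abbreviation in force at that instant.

Query: 2023-12-29 08:46 UTC
Rule 4/5 (NXZ, +03:00): 2023-12-29 08:46 UTC ≤ query < 2024-08-11 10:52 UTC
8·60 + 46 + 180 = 706 min
706 = 0·1440 + 706; 706 = 11·60 + 46 → 11:46, same day
→ 2023-12-29 11:46 NXZ

2023-12-29 11:46 NXZ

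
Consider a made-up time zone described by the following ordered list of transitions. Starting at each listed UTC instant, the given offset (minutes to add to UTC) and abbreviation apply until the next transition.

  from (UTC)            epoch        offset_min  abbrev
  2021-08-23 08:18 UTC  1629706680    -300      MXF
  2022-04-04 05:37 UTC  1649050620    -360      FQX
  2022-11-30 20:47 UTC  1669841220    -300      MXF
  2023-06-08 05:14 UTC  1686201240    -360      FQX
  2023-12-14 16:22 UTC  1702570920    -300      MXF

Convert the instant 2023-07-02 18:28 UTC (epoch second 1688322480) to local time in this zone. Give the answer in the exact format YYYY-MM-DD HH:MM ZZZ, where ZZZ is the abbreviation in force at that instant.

2023-07-02 12:28 FQX

Query: 2023-07-02 18:28 UTC
Rule 4/5 (FQX, -06:00): 2023-06-08 05:14 UTC ≤ query < 2023-12-14 16:22 UTC
18·60 + 28 - 360 = 748 min
748 = 0·1440 + 748; 748 = 12·60 + 28 → 12:28, same day
→ 2023-07-02 12:28 FQX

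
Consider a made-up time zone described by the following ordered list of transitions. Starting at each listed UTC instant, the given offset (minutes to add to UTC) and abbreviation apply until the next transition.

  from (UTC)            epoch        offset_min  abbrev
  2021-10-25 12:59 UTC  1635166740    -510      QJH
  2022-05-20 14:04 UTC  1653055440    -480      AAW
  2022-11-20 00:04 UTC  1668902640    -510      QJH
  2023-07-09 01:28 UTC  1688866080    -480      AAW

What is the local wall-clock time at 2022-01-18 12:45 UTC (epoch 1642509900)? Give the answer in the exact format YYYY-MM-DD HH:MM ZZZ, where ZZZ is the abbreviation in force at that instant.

2022-01-18 04:15 QJH

Query: 2022-01-18 12:45 UTC
Rule 1/4 (QJH, -08:30): 2021-10-25 12:59 UTC ≤ query < 2022-05-20 14:04 UTC
12·60 + 45 - 510 = 255 min
255 = 0·1440 + 255; 255 = 4·60 + 15 → 04:15, same day
→ 2022-01-18 04:15 QJH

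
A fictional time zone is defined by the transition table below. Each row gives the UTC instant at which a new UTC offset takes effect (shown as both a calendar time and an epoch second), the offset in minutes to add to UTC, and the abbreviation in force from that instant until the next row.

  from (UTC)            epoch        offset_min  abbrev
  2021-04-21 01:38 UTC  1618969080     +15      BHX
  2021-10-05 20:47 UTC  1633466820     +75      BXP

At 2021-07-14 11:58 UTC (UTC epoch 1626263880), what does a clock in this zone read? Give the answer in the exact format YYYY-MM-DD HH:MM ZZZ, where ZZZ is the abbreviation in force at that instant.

2021-07-14 12:13 BHX

Query: 2021-07-14 11:58 UTC
Rule 1/2 (BHX, +00:15): 2021-04-21 01:38 UTC ≤ query < 2021-10-05 20:47 UTC
11·60 + 58 + 15 = 733 min
733 = 0·1440 + 733; 733 = 12·60 + 13 → 12:13, same day
→ 2021-07-14 12:13 BHX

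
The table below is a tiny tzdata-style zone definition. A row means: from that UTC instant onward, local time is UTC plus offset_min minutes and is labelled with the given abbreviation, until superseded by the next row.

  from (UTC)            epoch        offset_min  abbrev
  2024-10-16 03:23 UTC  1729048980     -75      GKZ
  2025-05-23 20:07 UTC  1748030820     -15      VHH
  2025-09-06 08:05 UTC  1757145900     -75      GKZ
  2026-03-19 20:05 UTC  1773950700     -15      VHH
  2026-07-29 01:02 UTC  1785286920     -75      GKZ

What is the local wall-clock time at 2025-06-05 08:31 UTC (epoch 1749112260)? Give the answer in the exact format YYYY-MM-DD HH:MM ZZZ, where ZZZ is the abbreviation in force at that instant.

Query: 2025-06-05 08:31 UTC
Rule 2/5 (VHH, -00:15): 2025-05-23 20:07 UTC ≤ query < 2025-09-06 08:05 UTC
8·60 + 31 - 15 = 496 min
496 = 0·1440 + 496; 496 = 8·60 + 16 → 08:16, same day
→ 2025-06-05 08:16 VHH

2025-06-05 08:16 VHH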